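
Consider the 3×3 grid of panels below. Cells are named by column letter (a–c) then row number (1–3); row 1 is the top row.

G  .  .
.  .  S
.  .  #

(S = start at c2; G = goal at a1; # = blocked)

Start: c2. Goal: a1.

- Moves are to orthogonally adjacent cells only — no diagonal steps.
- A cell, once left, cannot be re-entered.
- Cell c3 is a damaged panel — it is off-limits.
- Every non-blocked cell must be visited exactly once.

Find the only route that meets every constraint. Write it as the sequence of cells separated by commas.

c2, c1, b1, b2, b3, a3, a2, a1

Need to visit all 8 open cells exactly once, starting at c2 and ending at a1.
Cell c1 has only two open neighbours (c2 and b1), so the path must pass straight through it: one of those is the cell it's entered from and the other is where it exits.
Route from c2: up to c1, left to b1, 2× down (reaching b3), left to a3, 2× up (reaching a1) — 7 moves in all.
Check: all 8 open cells covered.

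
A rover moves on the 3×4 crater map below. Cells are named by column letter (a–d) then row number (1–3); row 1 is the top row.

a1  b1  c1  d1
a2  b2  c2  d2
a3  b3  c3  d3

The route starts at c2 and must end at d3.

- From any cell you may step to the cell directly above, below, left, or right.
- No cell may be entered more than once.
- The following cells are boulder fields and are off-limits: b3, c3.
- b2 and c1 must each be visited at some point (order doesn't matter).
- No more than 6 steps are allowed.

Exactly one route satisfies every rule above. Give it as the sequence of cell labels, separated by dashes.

Any route must reach b2 and c1 and still end at d3 within 6 moves, so the order of the required stops is forced.
Route from c2: left 1 to b2, up 1 to b1, right 2 to d1, down 2 to d3 — 6 moves in all.
Check: all required cells visited; 6 ≤ 6 moves.

c2 - b2 - b1 - c1 - d1 - d2 - d3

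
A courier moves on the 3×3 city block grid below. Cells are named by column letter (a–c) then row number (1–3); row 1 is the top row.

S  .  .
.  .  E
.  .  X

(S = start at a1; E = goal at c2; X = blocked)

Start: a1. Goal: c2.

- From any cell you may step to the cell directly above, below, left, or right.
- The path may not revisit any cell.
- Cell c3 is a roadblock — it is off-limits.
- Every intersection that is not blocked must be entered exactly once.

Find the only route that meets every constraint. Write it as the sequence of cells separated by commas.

a1, a2, a3, b3, b2, b1, c1, c2

Need to visit all 8 open cells exactly once, starting at a1 and ending at c2.
Cell a3 has only two open neighbours (a2 and b3), so the path must pass straight through it: one of those is the cell it's entered from and the other is where it exits.
Route from a1: 2× down (reaching a3), right to b3, 2× up (reaching b1), right to c1, down to c2 — 7 moves in all.
Check: all 8 open cells covered.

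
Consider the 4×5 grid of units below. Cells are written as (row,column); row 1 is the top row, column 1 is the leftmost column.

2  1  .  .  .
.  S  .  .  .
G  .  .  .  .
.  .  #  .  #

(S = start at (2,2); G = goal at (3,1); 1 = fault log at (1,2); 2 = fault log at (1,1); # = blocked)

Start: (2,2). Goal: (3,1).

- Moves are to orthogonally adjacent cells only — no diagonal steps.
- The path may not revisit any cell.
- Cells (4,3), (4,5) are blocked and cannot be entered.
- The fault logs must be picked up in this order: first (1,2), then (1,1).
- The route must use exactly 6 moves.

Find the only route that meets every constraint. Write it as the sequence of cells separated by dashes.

(2,2) - (2,3) - (1,3) - (1,2) - (1,1) - (2,1) - (3,1)

The waypoints must appear in the order (1,2), (1,1), with no cell reused.
Route from (2,2): right 1 to (2,3), up 1 to (1,3), left 2 to (1,1), down 2 to (3,1) — 6 moves in all.
Check: order respected (1 at step 3, 2 at step 4); 6 moves as required.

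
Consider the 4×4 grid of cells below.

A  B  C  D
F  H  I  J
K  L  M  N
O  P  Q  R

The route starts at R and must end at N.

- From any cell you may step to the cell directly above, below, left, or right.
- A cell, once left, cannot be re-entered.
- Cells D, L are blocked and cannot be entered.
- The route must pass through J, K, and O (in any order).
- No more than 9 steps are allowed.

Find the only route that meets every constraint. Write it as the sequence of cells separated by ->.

R -> Q -> P -> O -> K -> F -> H -> I -> J -> N

Any route must reach J, K, and O and still end at N within 9 moves, so the order of the required stops is forced.
Route from R: left 3 to O, up 2 to F, right 3 to J, down 1 to N — 9 moves in all.
Check: all required cells visited; 9 ≤ 9 moves.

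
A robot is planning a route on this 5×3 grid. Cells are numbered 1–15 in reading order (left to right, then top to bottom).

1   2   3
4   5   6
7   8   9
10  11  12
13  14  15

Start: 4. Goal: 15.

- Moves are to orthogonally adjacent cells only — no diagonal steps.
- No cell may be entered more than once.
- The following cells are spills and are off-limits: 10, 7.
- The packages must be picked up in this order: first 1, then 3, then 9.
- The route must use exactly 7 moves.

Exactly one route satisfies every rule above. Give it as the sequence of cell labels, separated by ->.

The waypoints must appear in the order 1, 3, 9, with no cell reused.
Route from 4: up 1 to 1, right 2 to 3, down 4 to 15 — 7 moves in all.
Check: order respected (1 at step 1, 3 at step 3, 9 at step 5); 7 moves as required.

4 -> 1 -> 2 -> 3 -> 6 -> 9 -> 12 -> 15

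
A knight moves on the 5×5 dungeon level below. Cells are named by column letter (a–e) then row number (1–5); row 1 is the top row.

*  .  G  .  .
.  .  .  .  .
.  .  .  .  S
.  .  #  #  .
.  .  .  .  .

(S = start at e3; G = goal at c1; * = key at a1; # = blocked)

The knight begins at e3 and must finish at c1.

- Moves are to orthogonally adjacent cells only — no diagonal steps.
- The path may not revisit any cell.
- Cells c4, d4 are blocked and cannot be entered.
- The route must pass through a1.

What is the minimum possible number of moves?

8

Any route passes through a1 somewhere between e3 and c1. Summing Manhattan distances along the two legs (e3 → a1 → c1) gives a lower bound of 6 + 2 = 8 moves.
A route of 8 moves achieves this: e3 → e2 → d2 → c2 → b2 → a2 → a1 → b1 → c1.
Since 8 matches the lower bound, it is optimal.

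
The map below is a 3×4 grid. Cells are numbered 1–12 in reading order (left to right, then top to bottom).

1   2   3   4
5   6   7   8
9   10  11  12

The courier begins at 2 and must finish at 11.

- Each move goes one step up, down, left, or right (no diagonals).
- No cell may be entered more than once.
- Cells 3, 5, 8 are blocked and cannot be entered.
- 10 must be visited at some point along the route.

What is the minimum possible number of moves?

3

Any route passes through 10 somewhere between 2 and 11. Summing Manhattan distances along the two legs (2 → 10 → 11) gives a lower bound of 2 + 1 = 3 moves.
A route of 3 moves achieves this: 2 → 6 → 10 → 11.
Since 3 matches the lower bound, it is optimal.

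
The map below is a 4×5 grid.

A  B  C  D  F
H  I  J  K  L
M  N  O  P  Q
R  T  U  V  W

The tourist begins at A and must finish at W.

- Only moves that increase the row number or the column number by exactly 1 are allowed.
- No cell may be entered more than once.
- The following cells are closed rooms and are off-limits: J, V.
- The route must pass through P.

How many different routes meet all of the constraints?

A right/down-only route from A to W makes exactly 3 down-moves and 4 right-moves in some order.
With no other constraints that would be C(7,3) = 35 routes.
Split at P and multiply the segment counts (each segment already excludes blocked cells): A→P: 4; P→W: 1; product = 4.
That gives 4 routes.

4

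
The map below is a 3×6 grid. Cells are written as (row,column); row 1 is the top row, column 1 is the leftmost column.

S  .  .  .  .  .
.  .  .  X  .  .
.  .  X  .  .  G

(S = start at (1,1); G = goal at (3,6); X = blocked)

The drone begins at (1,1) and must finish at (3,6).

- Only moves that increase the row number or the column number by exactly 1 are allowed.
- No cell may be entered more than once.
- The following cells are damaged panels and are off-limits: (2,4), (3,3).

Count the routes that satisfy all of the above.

3

A right/down-only route from (1,1) to (3,6) makes exactly 2 down-moves and 5 right-moves in some order.
With no other constraints that would be C(7,2) = 21 routes.
Subtract routes through each blocked cell (inclusion–exclusion for overlaps): − through (2,4): 12 − through (3,3): 6 → 3.
That gives 3 routes.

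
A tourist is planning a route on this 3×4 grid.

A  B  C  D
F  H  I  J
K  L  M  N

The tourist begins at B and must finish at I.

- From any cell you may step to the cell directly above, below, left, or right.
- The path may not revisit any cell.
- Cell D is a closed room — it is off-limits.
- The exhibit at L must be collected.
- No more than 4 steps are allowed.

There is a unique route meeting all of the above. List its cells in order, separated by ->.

B -> H -> L -> M -> I

The budget equals the shortest possible length, so every move has to be on a shortest route through the required cells.
Route from B: down 2 to L, right 1 to M, up 1 to I — 4 moves in all.
Check: all required cells visited; 4 ≤ 4 moves.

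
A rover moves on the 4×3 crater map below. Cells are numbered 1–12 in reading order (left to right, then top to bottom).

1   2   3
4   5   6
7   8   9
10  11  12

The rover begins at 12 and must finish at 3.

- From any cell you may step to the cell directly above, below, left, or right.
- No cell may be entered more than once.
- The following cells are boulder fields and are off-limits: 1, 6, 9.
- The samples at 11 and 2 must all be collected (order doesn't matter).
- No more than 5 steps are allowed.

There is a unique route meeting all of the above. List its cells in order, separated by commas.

12, 11, 8, 5, 2, 3

Any route must reach 11 and 2 and still end at 3 within 5 moves, so the order of the required stops is forced.
Route from 12: left 1 to 11, up 3 to 2, right 1 to 3 — 5 moves in all.
Check: all required cells visited; 5 ≤ 5 moves.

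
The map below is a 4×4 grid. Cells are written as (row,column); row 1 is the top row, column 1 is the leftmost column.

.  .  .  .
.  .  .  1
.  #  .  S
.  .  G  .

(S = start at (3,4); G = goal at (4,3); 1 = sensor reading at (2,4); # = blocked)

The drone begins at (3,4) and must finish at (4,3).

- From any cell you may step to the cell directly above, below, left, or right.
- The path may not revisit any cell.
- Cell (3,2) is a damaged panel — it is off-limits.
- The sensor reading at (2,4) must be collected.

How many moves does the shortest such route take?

4

Any route passes through (2,4) somewhere between (3,4) and (4,3). Summing Manhattan distances along the two legs ((3,4) → (2,4) → (4,3)) gives a lower bound of 1 + 3 = 4 moves.
A route of 4 moves achieves this: (3,4) → (2,4) → (2,3) → (3,3) → (4,3).
Since 4 matches the lower bound, it is optimal.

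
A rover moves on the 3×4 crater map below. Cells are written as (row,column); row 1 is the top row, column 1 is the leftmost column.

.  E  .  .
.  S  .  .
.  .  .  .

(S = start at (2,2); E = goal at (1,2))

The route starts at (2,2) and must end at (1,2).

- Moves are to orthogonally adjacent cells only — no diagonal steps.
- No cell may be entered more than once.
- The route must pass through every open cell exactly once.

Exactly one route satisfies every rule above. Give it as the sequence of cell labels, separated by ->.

(2,2) -> (2,3) -> (1,3) -> (1,4) -> (2,4) -> (3,4) -> (3,3) -> (3,2) -> (3,1) -> (2,1) -> (1,1) -> (1,2)

Need to visit all 12 open cells exactly once, starting at (2,2) and ending at (1,2).
Cell (3,1) has only two open neighbours ((2,1) and (3,2)), so the path must pass straight through it: one of those is the cell it's entered from and the other is where it exits.
Route from (2,2): right to (2,3), up to (1,3), right to (1,4), 2× down (reaching (3,4)), 3× left (reaching (3,1)), 2× up (reaching (1,1)), right to (1,2) — 11 moves in all.
Check: all 12 open cells covered.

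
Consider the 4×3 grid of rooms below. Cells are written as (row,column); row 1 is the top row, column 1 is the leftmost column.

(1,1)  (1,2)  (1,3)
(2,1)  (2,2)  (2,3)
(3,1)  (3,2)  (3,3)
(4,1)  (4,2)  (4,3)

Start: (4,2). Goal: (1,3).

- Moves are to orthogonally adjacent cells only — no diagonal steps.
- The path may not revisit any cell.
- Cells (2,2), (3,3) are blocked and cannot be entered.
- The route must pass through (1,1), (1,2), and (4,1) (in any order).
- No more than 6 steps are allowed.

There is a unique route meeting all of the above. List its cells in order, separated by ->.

Any route must reach (1,1), (1,2), and (4,1) and still end at (1,3) within 6 moves, so the order of the required stops is forced.
Route from (4,2): left 1 to (4,1), up 3 to (1,1), right 2 to (1,3) — 6 moves in all.
Check: all required cells visited; 6 ≤ 6 moves.

(4,2) -> (4,1) -> (3,1) -> (2,1) -> (1,1) -> (1,2) -> (1,3)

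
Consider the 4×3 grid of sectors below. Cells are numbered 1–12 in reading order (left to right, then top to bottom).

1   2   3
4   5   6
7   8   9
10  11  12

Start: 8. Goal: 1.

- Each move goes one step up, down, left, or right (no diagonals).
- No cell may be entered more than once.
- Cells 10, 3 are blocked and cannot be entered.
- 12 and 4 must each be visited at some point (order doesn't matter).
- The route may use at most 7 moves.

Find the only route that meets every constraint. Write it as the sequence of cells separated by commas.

8, 11, 12, 9, 6, 5, 4, 1

The budget equals the shortest possible length, so every move has to be on a shortest route through the required cells.
Route from 8: down 1 to 11, right 1 to 12, up 2 to 6, left 2 to 4, up 1 to 1 — 7 moves in all.
Check: all required cells visited; 7 ≤ 7 moves.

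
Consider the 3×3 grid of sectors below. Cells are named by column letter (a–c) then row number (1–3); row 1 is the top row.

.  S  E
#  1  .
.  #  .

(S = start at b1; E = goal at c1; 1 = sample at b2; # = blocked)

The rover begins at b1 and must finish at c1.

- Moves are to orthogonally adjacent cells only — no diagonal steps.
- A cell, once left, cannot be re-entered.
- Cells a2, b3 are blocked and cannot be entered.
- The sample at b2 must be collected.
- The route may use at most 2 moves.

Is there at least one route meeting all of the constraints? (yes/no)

no

Even ignoring the no-revisit rule, getting from b1 to c1 via b2 needs at least 1 + 2 = 3 moves (Manhattan distance per leg), which exceeds the 2-move limit.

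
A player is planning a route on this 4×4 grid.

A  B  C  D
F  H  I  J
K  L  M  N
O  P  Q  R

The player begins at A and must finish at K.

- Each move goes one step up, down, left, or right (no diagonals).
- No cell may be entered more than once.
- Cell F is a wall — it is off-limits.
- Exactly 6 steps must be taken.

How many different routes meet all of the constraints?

4

Need simple routes of exactly 6 moves from A to K (Manhattan distance 2, so 2 moves are spent on a detour and 2 undoing it).
Enumerating: A B H L P O K | A B H I M L K | A B C I M L K | A B C I H L K.
That gives 4 routes.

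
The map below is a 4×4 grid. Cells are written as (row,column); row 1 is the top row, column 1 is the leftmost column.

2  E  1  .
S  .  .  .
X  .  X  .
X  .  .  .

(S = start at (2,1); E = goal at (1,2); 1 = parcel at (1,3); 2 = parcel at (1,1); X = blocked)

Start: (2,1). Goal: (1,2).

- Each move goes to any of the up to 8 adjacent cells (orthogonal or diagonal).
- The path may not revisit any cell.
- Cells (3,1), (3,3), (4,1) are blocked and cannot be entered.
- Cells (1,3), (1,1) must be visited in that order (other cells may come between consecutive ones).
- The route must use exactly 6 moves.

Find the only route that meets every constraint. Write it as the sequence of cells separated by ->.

(2,1) -> (3,2) -> (2,3) -> (1,3) -> (2,2) -> (1,1) -> (1,2)

The waypoints must appear in the order (1,3), (1,1), with no cell reused.
Route from (2,1): down-right to (3,2), up-right to (2,3), up to (1,3), down-left to (2,2), up-left to (1,1), right to (1,2) — 6 moves in all.
Check: order respected (1 at step 3, 2 at step 5); 6 moves as required.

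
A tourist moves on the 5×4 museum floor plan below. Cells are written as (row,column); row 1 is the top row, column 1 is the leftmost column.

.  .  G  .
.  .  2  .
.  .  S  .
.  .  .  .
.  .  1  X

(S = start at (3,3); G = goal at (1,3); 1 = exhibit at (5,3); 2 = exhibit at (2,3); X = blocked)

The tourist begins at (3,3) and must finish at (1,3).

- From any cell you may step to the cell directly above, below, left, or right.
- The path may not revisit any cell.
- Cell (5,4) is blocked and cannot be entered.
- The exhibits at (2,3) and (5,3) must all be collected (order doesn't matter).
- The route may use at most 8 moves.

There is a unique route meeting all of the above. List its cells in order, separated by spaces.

The 8-move cap with required stops at (2,3), (5,3) leaves no slack for detours.
Route from (3,3): 2× down (reaching (5,3)), left to (5,2), 3× up (reaching (2,2)), right to (2,3), up to (1,3) — 8 moves in all.
Check: all required cells visited; 8 ≤ 8 moves.

(3,3) (4,3) (5,3) (5,2) (4,2) (3,2) (2,2) (2,3) (1,3)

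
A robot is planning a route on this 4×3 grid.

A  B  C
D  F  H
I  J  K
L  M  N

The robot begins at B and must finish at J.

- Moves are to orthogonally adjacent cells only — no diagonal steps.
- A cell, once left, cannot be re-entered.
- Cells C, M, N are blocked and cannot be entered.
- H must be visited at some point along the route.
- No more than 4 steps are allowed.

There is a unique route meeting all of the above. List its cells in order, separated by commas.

Any route must reach H and still end at J within 4 moves, so the order of the required stops is forced.
Route from B: down 1 to F, right 1 to H, down 1 to K, left 1 to J — 4 moves in all.
Check: all required cells visited; 4 ≤ 4 moves.

B, F, H, K, J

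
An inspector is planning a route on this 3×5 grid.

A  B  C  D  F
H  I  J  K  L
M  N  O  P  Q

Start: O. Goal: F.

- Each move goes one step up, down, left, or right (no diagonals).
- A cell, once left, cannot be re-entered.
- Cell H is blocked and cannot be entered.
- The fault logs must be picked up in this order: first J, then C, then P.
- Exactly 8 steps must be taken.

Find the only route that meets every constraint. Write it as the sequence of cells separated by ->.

O -> J -> C -> D -> K -> P -> Q -> L -> F

The waypoints must appear in the order J, C, P, with no cell reused.
Route from O: 2× up (reaching C), right to D, 2× down (reaching P), right to Q, 2× up (reaching F) — 8 moves in all.
Check: order respected (J at step 1, C at step 2, P at step 5); 8 moves as required.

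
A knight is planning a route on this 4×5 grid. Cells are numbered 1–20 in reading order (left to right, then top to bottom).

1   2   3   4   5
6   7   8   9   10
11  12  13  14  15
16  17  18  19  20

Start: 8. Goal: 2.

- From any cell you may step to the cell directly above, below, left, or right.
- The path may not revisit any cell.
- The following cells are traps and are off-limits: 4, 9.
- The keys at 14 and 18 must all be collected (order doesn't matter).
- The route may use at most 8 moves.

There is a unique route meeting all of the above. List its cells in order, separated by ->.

The 8-move cap with required stops at 14, 18 leaves no slack for detours.
Route from 8: down to 13, right to 14, down to 19, 2× left (reaching 17), 3× up (reaching 2) — 8 moves in all.
Check: all required cells visited; 8 ≤ 8 moves.

8 -> 13 -> 14 -> 19 -> 18 -> 17 -> 12 -> 7 -> 2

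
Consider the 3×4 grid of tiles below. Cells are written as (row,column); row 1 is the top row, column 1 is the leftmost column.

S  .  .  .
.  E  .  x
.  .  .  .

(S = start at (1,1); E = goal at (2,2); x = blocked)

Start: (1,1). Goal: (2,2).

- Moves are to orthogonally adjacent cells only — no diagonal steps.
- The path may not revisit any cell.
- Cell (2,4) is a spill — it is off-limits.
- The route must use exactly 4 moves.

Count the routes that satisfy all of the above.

2

Need simple routes of exactly 4 moves from (1,1) to (2,2) (Manhattan distance 2, so 1 moves are spent on a detour and 1 undoing it).
Enumerating: (1,1) (2,1) (3,1) (3,2) (2,2) | (1,1) (1,2) (1,3) (2,3) (2,2).
That gives 2 routes.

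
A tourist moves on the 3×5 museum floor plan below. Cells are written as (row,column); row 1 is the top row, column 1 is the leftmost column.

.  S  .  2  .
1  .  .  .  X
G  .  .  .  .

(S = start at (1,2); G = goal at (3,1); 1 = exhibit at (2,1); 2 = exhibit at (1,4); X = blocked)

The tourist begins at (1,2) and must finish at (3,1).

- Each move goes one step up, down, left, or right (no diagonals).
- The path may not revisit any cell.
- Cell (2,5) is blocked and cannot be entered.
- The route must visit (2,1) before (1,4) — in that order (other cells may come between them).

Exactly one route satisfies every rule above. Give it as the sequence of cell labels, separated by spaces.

The waypoints must appear in the order (2,1), (1,4), with no cell reused.
Route from (1,2): left to (1,1), down to (2,1), 2× right (reaching (2,3)), up to (1,3), right to (1,4), 2× down (reaching (3,4)), 3× left (reaching (3,1)) — 11 moves in all.
Check: order respected (1 at step 2, 2 at step 6).

(1,2) (1,1) (2,1) (2,2) (2,3) (1,3) (1,4) (2,4) (3,4) (3,3) (3,2) (3,1)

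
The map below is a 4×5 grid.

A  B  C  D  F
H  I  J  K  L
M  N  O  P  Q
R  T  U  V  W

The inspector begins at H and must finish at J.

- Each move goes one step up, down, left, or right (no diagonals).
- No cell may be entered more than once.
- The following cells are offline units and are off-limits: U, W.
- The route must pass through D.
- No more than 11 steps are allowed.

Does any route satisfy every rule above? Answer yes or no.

yes

One route that works: H → A → B → C → D → K → J.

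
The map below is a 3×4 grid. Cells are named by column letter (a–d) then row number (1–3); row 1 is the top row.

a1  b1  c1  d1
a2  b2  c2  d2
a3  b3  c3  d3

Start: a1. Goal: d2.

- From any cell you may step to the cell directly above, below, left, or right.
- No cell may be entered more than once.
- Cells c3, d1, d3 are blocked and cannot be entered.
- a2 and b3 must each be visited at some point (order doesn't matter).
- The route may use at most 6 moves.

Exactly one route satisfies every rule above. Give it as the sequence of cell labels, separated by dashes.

a1 - a2 - a3 - b3 - b2 - c2 - d2

The 6-move cap with required stops at a2, b3 leaves no slack for detours.
Route from a1: down 2 to a3, right 1 to b3, up 1 to b2, right 2 to d2 — 6 moves in all.
Check: all required cells visited; 6 ≤ 6 moves.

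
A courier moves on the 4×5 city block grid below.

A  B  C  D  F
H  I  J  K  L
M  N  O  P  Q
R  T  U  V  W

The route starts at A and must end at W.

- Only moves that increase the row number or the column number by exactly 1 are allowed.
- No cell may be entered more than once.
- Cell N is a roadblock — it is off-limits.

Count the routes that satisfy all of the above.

A right/down-only route from A to W makes exactly 3 down-moves and 4 right-moves in some order.
With no other constraints that would be C(7,3) = 35 routes.
Subtract routes through each blocked cell (inclusion–exclusion for overlaps): − through N: 12 → 23.
That gives 23 routes.

23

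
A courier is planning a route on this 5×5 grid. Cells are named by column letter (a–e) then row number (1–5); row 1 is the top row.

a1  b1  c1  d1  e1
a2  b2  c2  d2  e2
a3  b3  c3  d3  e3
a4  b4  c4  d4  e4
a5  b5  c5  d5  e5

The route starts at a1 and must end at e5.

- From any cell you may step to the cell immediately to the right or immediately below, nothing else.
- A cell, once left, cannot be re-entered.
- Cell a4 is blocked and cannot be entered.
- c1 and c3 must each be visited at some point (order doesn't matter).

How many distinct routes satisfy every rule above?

A right/down-only route from a1 to e5 makes exactly 4 down-moves and 4 right-moves in some order.
With no other constraints that would be C(8,4) = 70 routes.
A monotone route can only reach the required cells in the order c1, c3, so split there and multiply the segment counts (each segment already excludes blocked cells): a1→c1: 1; c1→c3: 1; c3→e5: 6; product = 6.
That gives 6 routes.

6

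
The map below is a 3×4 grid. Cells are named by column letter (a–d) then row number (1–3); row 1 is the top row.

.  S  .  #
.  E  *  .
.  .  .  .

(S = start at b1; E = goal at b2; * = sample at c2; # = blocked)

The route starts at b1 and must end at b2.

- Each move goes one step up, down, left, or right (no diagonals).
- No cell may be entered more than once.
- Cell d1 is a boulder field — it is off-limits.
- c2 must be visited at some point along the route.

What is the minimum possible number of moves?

3

Any route passes through c2 somewhere between b1 and b2. Summing Manhattan distances along the two legs (b1 → c2 → b2) gives a lower bound of 2 + 1 = 3 moves.
A route of 3 moves achieves this: b1 → c1 → c2 → b2.
Since 3 matches the lower bound, it is optimal.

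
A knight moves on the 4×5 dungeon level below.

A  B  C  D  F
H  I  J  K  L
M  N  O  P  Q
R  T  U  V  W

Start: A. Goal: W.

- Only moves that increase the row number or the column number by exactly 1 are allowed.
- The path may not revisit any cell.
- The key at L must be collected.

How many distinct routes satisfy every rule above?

5

A right/down-only route from A to W makes exactly 3 down-moves and 4 right-moves in some order.
With no other constraints that would be C(7,3) = 35 routes.
Split at L and multiply the segment counts: A→L: 5; L→W: 1; product = 5.
That gives 5 routes.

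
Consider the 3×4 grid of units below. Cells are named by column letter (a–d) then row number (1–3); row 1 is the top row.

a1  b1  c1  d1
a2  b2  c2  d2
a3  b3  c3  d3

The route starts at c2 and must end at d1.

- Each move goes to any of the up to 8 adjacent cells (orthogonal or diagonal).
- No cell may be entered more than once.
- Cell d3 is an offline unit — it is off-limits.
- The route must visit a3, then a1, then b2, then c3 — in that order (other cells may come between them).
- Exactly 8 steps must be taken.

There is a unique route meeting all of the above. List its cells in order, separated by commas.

The waypoints must appear in the order a3, a1, b2, c3, with no cell reused.
Route from c2: down-left 1 to b3, left 1 to a3, up 2 to a1, down-right 2 to c3, up-right 1 to d2, up 1 to d1 — 8 moves in all.
Check: order respected (a3 at step 2, a1 at step 4, b2 at step 5, c3 at step 6); 8 moves as required.

c2, b3, a3, a2, a1, b2, c3, d2, d1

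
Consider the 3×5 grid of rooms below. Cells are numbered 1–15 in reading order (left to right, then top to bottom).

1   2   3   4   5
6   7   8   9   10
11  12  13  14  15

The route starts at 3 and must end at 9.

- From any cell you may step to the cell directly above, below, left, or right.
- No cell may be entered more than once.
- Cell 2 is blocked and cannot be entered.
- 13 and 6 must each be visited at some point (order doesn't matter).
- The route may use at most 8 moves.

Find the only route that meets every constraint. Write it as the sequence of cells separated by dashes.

The budget equals the shortest possible length, so every move has to be on a shortest route through the required cells.
Route from 3: down 1 to 8, left 2 to 6, down 1 to 11, right 3 to 14, up 1 to 9 — 8 moves in all.
Check: all required cells visited; 8 ≤ 8 moves.

3 - 8 - 7 - 6 - 11 - 12 - 13 - 14 - 9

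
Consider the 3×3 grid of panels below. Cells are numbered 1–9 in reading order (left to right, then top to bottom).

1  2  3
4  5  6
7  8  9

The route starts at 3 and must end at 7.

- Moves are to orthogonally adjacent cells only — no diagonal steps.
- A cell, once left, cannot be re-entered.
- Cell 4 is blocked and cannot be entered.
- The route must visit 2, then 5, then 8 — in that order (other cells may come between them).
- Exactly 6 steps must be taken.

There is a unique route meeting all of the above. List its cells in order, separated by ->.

The waypoints must appear in the order 2, 5, 8, with no cell reused.
Route from 3: left to 2, down to 5, right to 6, down to 9, 2× left (reaching 7) — 6 moves in all.
Check: order respected (2 at step 1, 5 at step 2, 8 at step 5); 6 moves as required.

3 -> 2 -> 5 -> 6 -> 9 -> 8 -> 7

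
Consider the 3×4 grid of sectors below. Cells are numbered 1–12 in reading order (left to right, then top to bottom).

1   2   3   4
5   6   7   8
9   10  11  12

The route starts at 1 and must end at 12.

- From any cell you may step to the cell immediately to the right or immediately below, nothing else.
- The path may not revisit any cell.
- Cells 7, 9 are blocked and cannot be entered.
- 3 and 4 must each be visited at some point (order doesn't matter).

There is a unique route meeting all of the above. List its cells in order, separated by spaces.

Moves only go right or down, so the column and row indices never decrease.
Route from 1: right 3 to 4, down 2 to 12 — 5 moves in all.
Check: all required cells visited.

1 2 3 4 8 12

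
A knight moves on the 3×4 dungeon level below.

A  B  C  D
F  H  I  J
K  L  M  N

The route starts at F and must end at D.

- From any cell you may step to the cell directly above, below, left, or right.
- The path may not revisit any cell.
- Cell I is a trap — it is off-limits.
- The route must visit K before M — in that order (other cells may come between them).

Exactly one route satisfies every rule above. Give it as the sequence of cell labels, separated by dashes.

The waypoints must appear in the order K, M, with no cell reused.
Route from F: down to K, 3× right (reaching N), 2× up (reaching D) — 6 moves in all.
Check: order respected (K at step 1, M at step 3).

F - K - L - M - N - J - D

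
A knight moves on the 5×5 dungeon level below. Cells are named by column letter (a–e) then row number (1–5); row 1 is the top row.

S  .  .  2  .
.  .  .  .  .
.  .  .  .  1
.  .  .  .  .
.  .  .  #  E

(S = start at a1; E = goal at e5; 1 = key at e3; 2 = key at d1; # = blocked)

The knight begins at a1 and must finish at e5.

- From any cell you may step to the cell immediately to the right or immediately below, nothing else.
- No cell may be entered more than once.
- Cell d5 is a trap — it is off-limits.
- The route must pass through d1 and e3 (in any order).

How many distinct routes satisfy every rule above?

3

A right/down-only route from a1 to e5 makes exactly 4 down-moves and 4 right-moves in some order.
With no other constraints that would be C(8,4) = 70 routes.
A monotone route can only reach the required cells in the order d1, e3, so split there and multiply the segment counts (each segment already excludes blocked cells): a1→d1: 1; d1→e3: 3; e3→e5: 1; product = 3.
That gives 3 routes.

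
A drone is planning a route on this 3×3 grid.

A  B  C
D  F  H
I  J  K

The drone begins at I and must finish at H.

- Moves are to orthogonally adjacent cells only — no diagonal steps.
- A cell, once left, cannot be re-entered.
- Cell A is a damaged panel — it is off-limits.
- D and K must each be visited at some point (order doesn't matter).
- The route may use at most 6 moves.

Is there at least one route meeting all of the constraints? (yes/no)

yes

One route that works: I → D → F → J → K → H.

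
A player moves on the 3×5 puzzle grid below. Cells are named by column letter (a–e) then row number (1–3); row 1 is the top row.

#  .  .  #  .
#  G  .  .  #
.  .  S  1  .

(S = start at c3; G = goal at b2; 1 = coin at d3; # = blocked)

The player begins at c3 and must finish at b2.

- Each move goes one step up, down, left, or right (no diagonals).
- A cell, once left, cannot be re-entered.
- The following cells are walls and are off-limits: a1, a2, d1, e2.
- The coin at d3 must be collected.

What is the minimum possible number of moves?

4

Any route passes through d3 somewhere between c3 and b2. Summing Manhattan distances along the two legs (c3 → d3 → b2) gives a lower bound of 1 + 3 = 4 moves.
A route of 4 moves achieves this: c3 → d3 → d2 → c2 → b2.
Since 4 matches the lower bound, it is optimal.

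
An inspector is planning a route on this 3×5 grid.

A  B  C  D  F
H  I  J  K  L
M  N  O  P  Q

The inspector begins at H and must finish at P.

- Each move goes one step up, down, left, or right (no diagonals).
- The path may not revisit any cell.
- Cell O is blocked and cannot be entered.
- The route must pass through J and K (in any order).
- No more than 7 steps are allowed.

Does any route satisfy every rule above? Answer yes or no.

yes

One route that works: H → I → J → K → P.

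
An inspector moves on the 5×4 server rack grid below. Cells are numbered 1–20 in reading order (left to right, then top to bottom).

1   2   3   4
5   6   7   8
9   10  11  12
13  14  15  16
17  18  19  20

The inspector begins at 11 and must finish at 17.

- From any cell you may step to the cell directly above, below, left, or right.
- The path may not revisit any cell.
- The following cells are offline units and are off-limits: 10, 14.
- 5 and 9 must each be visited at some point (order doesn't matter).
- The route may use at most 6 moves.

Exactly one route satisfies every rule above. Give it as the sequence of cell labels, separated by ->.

The 6-move cap with required stops at 5, 9 leaves no slack for detours.
Route from 11: up 1 to 7, left 2 to 5, down 3 to 17 — 6 moves in all.
Check: all required cells visited; 6 ≤ 6 moves.

11 -> 7 -> 6 -> 5 -> 9 -> 13 -> 17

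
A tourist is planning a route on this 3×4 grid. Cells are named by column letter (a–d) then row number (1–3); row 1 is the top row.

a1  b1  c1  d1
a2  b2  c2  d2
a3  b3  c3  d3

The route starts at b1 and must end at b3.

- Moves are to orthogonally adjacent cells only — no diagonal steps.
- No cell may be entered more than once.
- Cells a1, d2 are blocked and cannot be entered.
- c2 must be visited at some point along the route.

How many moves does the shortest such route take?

4

Any route passes through c2 somewhere between b1 and b3. Summing Manhattan distances along the two legs (b1 → c2 → b3) gives a lower bound of 2 + 2 = 4 moves.
A route of 4 moves achieves this: b1 → b2 → c2 → c3 → b3.
Since 4 matches the lower bound, it is optimal.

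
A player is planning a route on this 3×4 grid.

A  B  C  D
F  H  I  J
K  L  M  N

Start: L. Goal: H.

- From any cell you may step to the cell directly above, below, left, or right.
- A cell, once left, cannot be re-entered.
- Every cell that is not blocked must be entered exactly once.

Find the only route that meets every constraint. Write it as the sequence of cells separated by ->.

L -> K -> F -> A -> B -> C -> D -> J -> N -> M -> I -> H

Need to visit all 12 open cells exactly once, starting at L and ending at H.
Cell D has only two open neighbours (J and C), so the path must pass straight through it: one of those is the cell it's entered from and the other is where it exits.
Route from L: left 1 to K, up 2 to A, right 3 to D, down 2 to N, left 1 to M, up 1 to I, left 1 to H — 11 moves in all.
Check: all 12 open cells covered.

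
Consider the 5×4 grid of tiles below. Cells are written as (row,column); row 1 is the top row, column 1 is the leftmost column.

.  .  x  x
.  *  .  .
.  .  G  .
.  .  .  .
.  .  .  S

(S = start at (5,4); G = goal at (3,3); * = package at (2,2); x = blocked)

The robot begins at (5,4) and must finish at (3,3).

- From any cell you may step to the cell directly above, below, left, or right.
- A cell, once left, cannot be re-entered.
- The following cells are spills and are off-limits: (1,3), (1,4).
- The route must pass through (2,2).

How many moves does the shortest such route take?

7

Any route passes through (2,2) somewhere between (5,4) and (3,3). Summing Manhattan distances along the two legs ((5,4) → (2,2) → (3,3)) gives a lower bound of 5 + 2 = 7 moves.
A route of 7 moves achieves this: (5,4) → (4,4) → (3,4) → (2,4) → (2,3) → (2,2) → (3,2) → (3,3).
Since 7 matches the lower bound, it is optimal.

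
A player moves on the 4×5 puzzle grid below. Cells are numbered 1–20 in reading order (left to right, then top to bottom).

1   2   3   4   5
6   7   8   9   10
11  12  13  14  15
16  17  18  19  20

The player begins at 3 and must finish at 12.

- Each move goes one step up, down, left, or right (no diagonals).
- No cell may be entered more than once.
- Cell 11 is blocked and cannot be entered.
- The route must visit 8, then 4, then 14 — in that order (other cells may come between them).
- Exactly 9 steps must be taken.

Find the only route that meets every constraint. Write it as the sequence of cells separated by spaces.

3 8 9 4 5 10 15 14 13 12

The waypoints must appear in the order 8, 4, 14, with no cell reused.
Route from 3: down 1 to 8, right 1 to 9, up 1 to 4, right 1 to 5, down 2 to 15, left 3 to 12 — 9 moves in all.
Check: order respected (8 at step 1, 4 at step 3, 14 at step 7); 9 moves as required.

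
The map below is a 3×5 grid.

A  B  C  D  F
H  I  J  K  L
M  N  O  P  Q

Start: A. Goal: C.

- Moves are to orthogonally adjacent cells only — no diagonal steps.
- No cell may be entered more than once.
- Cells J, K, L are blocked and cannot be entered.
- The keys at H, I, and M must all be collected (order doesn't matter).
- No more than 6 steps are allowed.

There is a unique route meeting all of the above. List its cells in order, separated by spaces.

Any route must reach H, I, and M and still end at C within 6 moves, so the order of the required stops is forced.
Route from A: 2× down (reaching M), right to N, 2× up (reaching B), right to C — 6 moves in all.
Check: all required cells visited; 6 ≤ 6 moves.

A H M N I B C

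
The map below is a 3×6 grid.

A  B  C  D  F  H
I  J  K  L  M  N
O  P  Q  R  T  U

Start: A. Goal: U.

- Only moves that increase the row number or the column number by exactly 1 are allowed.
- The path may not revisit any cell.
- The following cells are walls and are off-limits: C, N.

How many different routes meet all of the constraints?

A right/down-only route from A to U makes exactly 2 down-moves and 5 right-moves in some order.
With no other constraints that would be C(7,2) = 21 routes.
Subtract routes through each blocked cell (inclusion–exclusion for overlaps): − through C: 10 − through N: 6 + through C&N: 4 → 9.
That gives 9 routes.

9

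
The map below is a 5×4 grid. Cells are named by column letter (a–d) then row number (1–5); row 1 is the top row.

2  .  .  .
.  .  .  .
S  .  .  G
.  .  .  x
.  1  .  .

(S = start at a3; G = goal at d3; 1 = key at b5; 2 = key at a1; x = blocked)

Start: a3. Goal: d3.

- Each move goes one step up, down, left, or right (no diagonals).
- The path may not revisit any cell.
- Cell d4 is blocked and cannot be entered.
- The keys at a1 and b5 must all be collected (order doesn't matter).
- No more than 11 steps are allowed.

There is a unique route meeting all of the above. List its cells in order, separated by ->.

The 11-move cap with required stops at a1, b5 leaves no slack for detours.
Route from a3: 2× up (reaching a1), right to b1, 4× down (reaching b5), right to c5, 2× up (reaching c3), right to d3 — 11 moves in all.
Check: all required cells visited; 11 ≤ 11 moves.

a3 -> a2 -> a1 -> b1 -> b2 -> b3 -> b4 -> b5 -> c5 -> c4 -> c3 -> d3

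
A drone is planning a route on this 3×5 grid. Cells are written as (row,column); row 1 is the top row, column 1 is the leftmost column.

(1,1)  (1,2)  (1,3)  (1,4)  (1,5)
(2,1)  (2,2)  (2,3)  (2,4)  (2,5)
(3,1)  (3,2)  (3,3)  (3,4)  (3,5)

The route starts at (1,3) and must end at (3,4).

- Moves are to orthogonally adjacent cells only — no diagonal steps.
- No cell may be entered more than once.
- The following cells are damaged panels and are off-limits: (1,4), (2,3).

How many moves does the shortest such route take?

5

The Manhattan distance from (1,3) to (3,4) is |1−3| + |3−4| = 3, so at least 3 moves are needed.
That bound ignores the blocked cells. Measuring each leg by the fewest moves that actually steer around them ((1,3)→(3,4): 5) raises the lower bound to 5.
A route of 5 moves exists: (1,3) → (1,2) → (2,2) → (3,2) → (3,3) → (3,4).
Since 5 matches that lower bound, it is optimal.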